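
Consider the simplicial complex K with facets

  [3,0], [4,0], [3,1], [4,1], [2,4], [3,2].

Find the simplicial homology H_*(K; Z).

H_0 ≅ Z,  H_1 ≅ Z^2.

Take the total order 0 < 1 < 2 < 3 < 4 on the vertex set. Then K (dimension 1) consists of the simplices:

  0-simplices (5): [0], [1], [2], [3], [4]
  1-simplices (6): [0,3], [0,4], [1,3], [1,4], [2,3], [2,4]

giving chain groups C_0 ≅ Z^5, C_1 ≅ Z^6.

Boundary ∂_1: C_1 → C_0 maps an edge to its endpoints' difference, ∂[p,q] = q − p.
The resulting 5×6 matrix has rank 4, and its Smith normal form has invariant factors (1,1,1,1).

From H_k ≅ ker(∂_k) / im(∂_{k+1}) we obtain:

  H_0: rank C_0 − rank ∂_1 = 5 − 4 = 1, and the invariant factors of ∂_1 are all 1, so H_0 = Z.
  H_1: rank ker ∂_1 − rank ∂_2 = (6 − 4) − 0 = 2, and there is no ∂_2, so H_1 = Z^2.

As a check, the Euler characteristic is 5 − 6 = -1, which agrees with 1 − 2 = -1.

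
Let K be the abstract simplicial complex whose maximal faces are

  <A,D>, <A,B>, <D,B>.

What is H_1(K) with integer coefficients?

We work with the vertex ordering A < B < D. The simplices of K, each written with vertices in increasing order, are:

  0-simplices (3): A, B, D
  1-simplices (3): AB, AD, BD

Hence C_0 ≅ Z^3, C_1 ≅ Z^3.

∂_1: C_1 → C_0 is given by ∂[p,q] = [q] − [p]. For instance
  ∂AD = D − A.
This gives a 3×3 integer matrix of rank 2; reducing to Smith normal form yields diagonal entries (1,1).

Now H_k = ker ∂_k / im ∂_{k+1}, so:

  H_1: rank ker ∂_1 − rank ∂_2 = (3 − 2) − 0 = 1, and there is no ∂_2, so H_1 = Z.

H_1 = Z.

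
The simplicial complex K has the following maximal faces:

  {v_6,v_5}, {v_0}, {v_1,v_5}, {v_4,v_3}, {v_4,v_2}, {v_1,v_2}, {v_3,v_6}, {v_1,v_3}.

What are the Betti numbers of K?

Fix the vertex order v_0 < v_1 < v_2 < v_3 < v_4 < v_5 < v_6 and write every simplex with vertices in increasing order. Then dim K = 1 and the simplices of K are:

  0-simplices (7): [v_0], [v_1], [v_2], [v_3], [v_4], [v_5], [v_6]
  1-simplices (7): [v_1,v_2], [v_1,v_3], [v_1,v_5], [v_2,v_4], [v_3,v_4], [v_3,v_6], [v_5,v_6]

giving chain groups C_0 ≅ Z^7, C_1 ≅ Z^7.

Boundary ∂_1: C_1 → C_0 maps an edge to its endpoints' difference, ∂[p,q] = q − p.
This gives a 7×7 integer matrix of rank 5; reducing to Smith normal form yields diagonal entries (1,1,1,1,1).

From H_k ≅ ker(∂_k) / im(∂_{k+1}) we obtain:

  H_0: rank C_0 − rank ∂_1 = 7 − 5 = 2, and the invariant factors of ∂_1 are all 1, so H_0 = Z^2.
  H_1: rank ker ∂_1 − rank ∂_2 = (7 − 5) − 0 = 2, and there is no ∂_2, so H_1 = Z^2.

Hence the Betti numbers are b_0 = 2, b_1 = 2.

b_0 = 2, b_1 = 2.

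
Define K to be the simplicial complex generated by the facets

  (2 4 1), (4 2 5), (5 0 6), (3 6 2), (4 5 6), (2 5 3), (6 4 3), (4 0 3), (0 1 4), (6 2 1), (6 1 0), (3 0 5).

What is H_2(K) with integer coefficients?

H_2 = 0.

Fix the vertex order 0 < 1 < 2 < 3 < 4 < 5 < 6 and write every simplex with vertices in increasing order. Then dim K = 2 and the simplices of K are:

  0-simplices (7): [0], [1], [2], [3], [4], [5], [6]
  1-simplices (18): [0,1], [0,3], [0,4], [0,5], [0,6], [1,2], [1,4], [1,6], [2,3], [2,4], [2,5], [2,6], [3,4], [3,5], [3,6], [4,5], [4,6], [5,6]
  2-simplices (12): [0,1,4], [0,1,6], [0,3,4], [0,3,5], [0,5,6], [1,2,4], [1,2,6], [2,3,5], [2,3,6], [2,4,5], [3,4,6], [4,5,6]

Hence C_0 ≅ Z^7, C_1 ≅ Z^18, C_2 ≅ Z^12.

Boundary ∂_1: C_1 → C_0 is given by ∂[p,q] = [q] − [p].
The 7×18 boundary matrix has rank 6 and Smith normal form diag(1,1,1,1,1,1).

Boundary ∂_2: C_2 → C_1 acts by ∂[p,q,r] = [q,r] − [p,r] + [p,q]. For instance
  ∂[0,3,4] = [3,4] − [0,4] + [0,3],
  ∂[0,3,5] = [3,5] − [0,5] + [0,3].
The resulting 18×12 matrix has rank 12, and its Smith normal form has invariant factors (1,1,1,1,1,1,1,1,1,1,1,2).

From H_k ≅ ker(∂_k) / im(∂_{k+1}) we obtain:

  H_2: rank ker ∂_2 − rank ∂_3 = (12 − 12) − 0 = 0, and there is no ∂_3, so H_2 = 0.

(K is a triangulation of the real projective plane RP^2.)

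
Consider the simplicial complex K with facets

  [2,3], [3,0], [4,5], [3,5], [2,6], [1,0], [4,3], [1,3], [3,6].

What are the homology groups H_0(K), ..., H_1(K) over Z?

Fix the vertex order 0 < 1 < 2 < 3 < 4 < 5 < 6 and write every simplex with vertices in increasing order. Then dim K = 1 and the simplices of K are:

  0-simplices (7): [0], [1], [2], [3], [4], [5], [6]
  1-simplices (9): [0,1], [0,3], [1,3], [2,3], [2,6], [3,4], [3,5], [3,6], [4,5]

giving chain groups C_0 ≅ Z^7, C_1 ≅ Z^9.

∂_1: C_1 → C_0 sends each edge [p,q] (with p < q) to q − p. For instance
  ∂[3,5] = [5] − [3].
As a 7×9 matrix over Z this has rank 6, with invariant factors (1,1,1,1,1,1).

Reading off H_k = ker ∂_k / im ∂_{k+1}:

  H_0: rank C_0 − rank ∂_1 = 7 − 6 = 1, and the invariant factors of ∂_1 are all 1, so H_0 = Z.
  H_1: rank ker ∂_1 − rank ∂_2 = (9 − 6) − 0 = 3, and there is no ∂_2, so H_1 = Z^3.

H_0 = Z,  H_1 = Z^3.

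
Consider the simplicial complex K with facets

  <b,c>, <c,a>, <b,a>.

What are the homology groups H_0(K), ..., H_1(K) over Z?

Take the total order a < b < c on the vertex set. Then K (dimension 1) consists of the simplices:

  0-simplices (3): a, b, c
  1-simplices (3): ab, ac, bc

giving chain groups C_0 ≅ Z^3, C_1 ≅ Z^3.

∂_1: C_1 → C_0 maps an edge to its endpoints' difference, ∂[p,q] = q − p. For instance
  ∂ac = c − a.
As a 3×3 matrix over Z this has rank 2, with invariant factors (1,1).

From H_k ≅ ker(∂_k) / im(∂_{k+1}) we obtain:

  H_0: rank C_0 − rank ∂_1 = 3 − 2 = 1, and the invariant factors of ∂_1 are all 1, so H_0 = Z.
  H_1: rank ker ∂_1 − rank ∂_2 = (3 − 2) − 0 = 1, and there is no ∂_2, so H_1 = Z.

(K is a triangulation of the circle S^1.)

H_0 ≅ Z,  H_1 ≅ Z.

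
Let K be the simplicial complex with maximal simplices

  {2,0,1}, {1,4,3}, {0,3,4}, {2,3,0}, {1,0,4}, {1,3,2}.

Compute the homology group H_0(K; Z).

K has 5 vertices, 9 edges, 6 triangles.
rank ∂_0 = 0, rank ∂_1 = 4 ⇒ b_0 = 5 − 0 − 4 = 1; all invariant factors of ∂_1 are 1 so no torsion. So H_0 = Z.

H_0 ≅ Z.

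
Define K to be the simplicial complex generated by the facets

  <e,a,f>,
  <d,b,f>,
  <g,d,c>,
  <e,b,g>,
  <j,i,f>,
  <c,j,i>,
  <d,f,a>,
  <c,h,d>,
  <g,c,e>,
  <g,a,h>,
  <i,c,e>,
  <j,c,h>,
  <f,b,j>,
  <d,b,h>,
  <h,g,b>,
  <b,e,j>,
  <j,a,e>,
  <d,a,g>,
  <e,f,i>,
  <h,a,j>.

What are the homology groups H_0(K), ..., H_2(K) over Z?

K has 10 vertices, 30 edges, 20 triangles.
rank ∂_0 = 0, rank ∂_1 = 9 ⇒ b_0 = 10 − 0 − 9 = 1; all invariant factors of ∂_1 are 1 so no torsion. So H_0 ≅ Z.
rank ∂_1 = 9, rank ∂_2 = 20 ⇒ b_1 = 30 − 9 − 20 = 1; ∂_2 has invariant factor(s) [2] giving torsion. So H_1 ≅ Z ⊕ Z_2.
rank ∂_2 = 20, rank ∂_3 = 0 ⇒ b_2 = 20 − 20 − 0 = 0. So H_2 ≅ 0.

H_0 ≅ Z,  H_1 ≅ Z ⊕ Z_2,  H_2 = 0.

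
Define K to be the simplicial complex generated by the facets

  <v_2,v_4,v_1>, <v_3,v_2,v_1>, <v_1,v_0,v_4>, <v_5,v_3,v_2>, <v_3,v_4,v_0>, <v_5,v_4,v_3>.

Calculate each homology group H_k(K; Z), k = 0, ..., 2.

Fix the vertex order v_0 < v_1 < v_2 < v_3 < v_4 < v_5 and write every simplex with vertices in increasing order. Then dim K = 2 and the simplices of K are:

  0-simplices (6): [v_0], [v_1], [v_2], [v_3], [v_4], [v_5]
  1-simplices (12): [v_0,v_1], [v_0,v_3], [v_0,v_4], [v_1,v_2], [v_1,v_3], [v_1,v_4], [v_2,v_3], [v_2,v_4], [v_2,v_5], [v_3,v_4], [v_3,v_5], [v_4,v_5]
  2-simplices (6): [v_0,v_1,v_4], [v_0,v_3,v_4], [v_1,v_2,v_3], [v_1,v_2,v_4], [v_2,v_3,v_5], [v_3,v_4,v_5]

giving chain groups C_0 ≅ Z^6, C_1 ≅ Z^12, C_2 ≅ Z^6.

Boundary ∂_1: C_1 → C_0 sends each edge [p,q] (with p < q) to q − p. For instance
  ∂[v_2,v_3] = [v_3] − [v_2].
The 6×12 boundary matrix has rank 5 and Smith normal form diag(1,1,1,1,1).

The boundary map ∂_2: C_2 → C_1 maps a triangle to the signed sum of its edges. For instance
  ∂[v_3,v_4,v_5] = [v_4,v_5] − [v_3,v_5] + [v_3,v_4],
  ∂[v_0,v_1,v_4] = [v_1,v_4] − [v_0,v_4] + [v_0,v_1].
The 12×6 boundary matrix has rank 6 and Smith normal form diag(1,1,1,1,1,1).

From H_k ≅ ker(∂_k) / im(∂_{k+1}) we obtain:

  H_0: rank C_0 − rank ∂_1 = 6 − 5 = 1, and the invariant factors of ∂_1 are all 1, so H_0 = Z.
  H_1: rank ker ∂_1 − rank ∂_2 = (12 − 5) − 6 = 1, and the invariant factors of ∂_2 are all 1, so H_1 = Z.
  H_2: rank ker ∂_2 − rank ∂_3 = (6 − 6) − 0 = 0, and there is no ∂_3, so H_2 = 0.

(K is a triangulation of the cylinder S^1 x I.)

H_0 ≅ Z,  H_1 ≅ Z,  H_2 = 0.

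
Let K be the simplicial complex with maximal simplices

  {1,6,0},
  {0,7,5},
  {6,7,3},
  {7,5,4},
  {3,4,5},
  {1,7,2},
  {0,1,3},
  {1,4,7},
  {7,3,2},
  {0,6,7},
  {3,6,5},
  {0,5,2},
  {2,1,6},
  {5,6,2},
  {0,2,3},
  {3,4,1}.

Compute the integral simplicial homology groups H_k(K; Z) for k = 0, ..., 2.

H_0 ≅ Z,  H_1 ≅ Z^2,  H_2 ≅ Z.

Take the total order 0 < 1 < 2 < 3 < 4 < 5 < 6 < 7 on the vertex set. Then K (dimension 2) consists of the simplices:

  0-simplices (8): [0], [1], [2], [3], [4], [5], [6], [7]
  1-simplices (24): (24 of them)
  2-simplices (16): [0,1,3], [0,1,6], [0,2,3], [0,2,5], [0,5,7], [0,6,7], [1,2,6], [1,2,7], [1,3,4], [1,4,7], [2,3,7], [2,5,6], [3,4,5], [3,5,6], [3,6,7], [4,5,7]

so the chain groups are C_0 ≅ Z^8, C_1 ≅ Z^24, C_2 ≅ Z^16.

Boundary ∂_1: C_1 → C_0 is given by ∂[p,q] = [q] − [p].
As a 8×24 matrix over Z this has rank 7, with invariant factors (1,1,1,1,1,1,1).

Boundary ∂_2: C_2 → C_1 sends each 2-simplex [p,q,r] to [q,r] − [p,r] + [p,q]. For instance
  ∂[0,6,7] = [6,7] − [0,7] + [0,6],
  ∂[3,5,6] = [5,6] − [3,6] + [3,5].
The 24×16 boundary matrix has rank 15 and Smith normal form diag(1,1,1,1,1,1,1,1,1,1,1,1,1,1,1).

Reading off H_k = ker ∂_k / im ∂_{k+1}:

  H_0: rank C_0 − rank ∂_1 = 8 − 7 = 1, and the invariant factors of ∂_1 are all 1, so H_0 = Z.
  H_1: rank ker ∂_1 − rank ∂_2 = (24 − 7) − 15 = 2, and the invariant factors of ∂_2 are all 1, so H_1 = Z^2.
  H_2: rank ker ∂_2 − rank ∂_3 = (16 − 15) − 0 = 1, and there is no ∂_3, so H_2 = Z.

As a check, the Euler characteristic is 8 − 24 + 16 = 0, which agrees with 1 − 2 + 1 = 0.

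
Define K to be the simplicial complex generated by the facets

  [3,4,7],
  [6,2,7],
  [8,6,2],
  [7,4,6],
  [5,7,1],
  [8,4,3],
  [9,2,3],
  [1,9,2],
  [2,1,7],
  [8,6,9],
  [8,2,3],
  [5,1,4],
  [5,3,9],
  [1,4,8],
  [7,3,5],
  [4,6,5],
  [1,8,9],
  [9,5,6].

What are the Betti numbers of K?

b_0 = 1, b_1 = 1, b_2 = 0.

K has 9 vertices, 27 edges, 18 triangles.
rank ∂_0 = 0, rank ∂_1 = 8 ⇒ b_0 = 9 − 0 − 8 = 1; all invariant factors of ∂_1 are 1 so no torsion. So H_0 ≅ Z.
rank ∂_1 = 8, rank ∂_2 = 18 ⇒ b_1 = 27 − 8 − 18 = 1; ∂_2 has invariant factor(s) [2] giving torsion. So H_1 ≅ Z ⊕ Z/2.
rank ∂_2 = 18, rank ∂_3 = 0 ⇒ b_2 = 18 − 18 − 0 = 0. So H_2 ≅ 0.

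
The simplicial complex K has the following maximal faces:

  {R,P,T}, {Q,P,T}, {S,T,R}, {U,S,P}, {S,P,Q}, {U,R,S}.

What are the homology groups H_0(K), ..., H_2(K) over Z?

Take the total order P < Q < R < S < T < U on the vertex set. Then K (dimension 2) consists of the simplices:

  0-simplices (6): P, Q, R, S, T, U
  1-simplices (12): PQ, PR, PS, PT, PU, QS, QT, RS, RT, RU, ST, SU
  2-simplices (6): PQS, PQT, PRT, PSU, RST, RSU

so the chain groups are C_0 ≅ Z^6, C_1 ≅ Z^12, C_2 ≅ Z^6.

Boundary ∂_1: C_1 → C_0 maps an edge to its endpoints' difference, ∂[p,q] = q − p. For instance
  ∂PR = R − P.
The resulting 6×12 matrix has rank 5, and its Smith normal form has invariant factors (1,1,1,1,1).

∂_2: C_2 → C_1 acts by ∂[p,q,r] = [q,r] − [p,r] + [p,q]. For instance
  ∂PSU = SU − PU + PS,
  ∂PRT = RT − PT + PR.
This gives a 12×6 integer matrix of rank 6; reducing to Smith normal form yields diagonal entries (1,1,1,1,1,1).

From H_k ≅ ker(∂_k) / im(∂_{k+1}) we obtain:

  H_0: rank C_0 − rank ∂_1 = 6 − 5 = 1, and the invariant factors of ∂_1 are all 1, so H_0 = Z.
  H_1: rank ker ∂_1 − rank ∂_2 = (12 − 5) − 6 = 1, and the invariant factors of ∂_2 are all 1, so H_1 = Z.
  H_2: rank ker ∂_2 − rank ∂_3 = (6 − 6) − 0 = 0, and there is no ∂_3, so H_2 = 0.

As a check, the Euler characteristic is 6 − 12 + 6 = 0, which agrees with 1 − 1 + 0 = 0.

H_0 = Z,  H_1 = Z,  H_2 = 0.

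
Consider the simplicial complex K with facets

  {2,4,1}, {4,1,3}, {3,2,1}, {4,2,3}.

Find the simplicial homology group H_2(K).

Fix the vertex order 1 < 2 < 3 < 4 and write every simplex with vertices in increasing order. Then dim K = 2 and the simplices of K are:

  0-simplices (4): [1], [2], [3], [4]
  1-simplices (6): [1,2], [1,3], [1,4], [2,3], [2,4], [3,4]
  2-simplices (4): [1,2,3], [1,2,4], [1,3,4], [2,3,4]

Hence C_0 ≅ Z^4, C_1 ≅ Z^6, C_2 ≅ Z^4.

Boundary ∂_1: C_1 → C_0 sends each edge [p,q] (with p < q) to q − p.
The resulting 4×6 matrix has rank 3, and its Smith normal form has invariant factors (1,1,1).

Boundary ∂_2: C_2 → C_1 maps a triangle to the signed sum of its edges. For instance
  ∂[1,2,3] = [2,3] − [1,3] + [1,2],
  ∂[1,3,4] = [3,4] − [1,4] + [1,3].
The 6×4 boundary matrix has rank 3 and Smith normal form diag(1,1,1).

From H_k ≅ ker(∂_k) / im(∂_{k+1}) we obtain:

  H_2: rank ker ∂_2 − rank ∂_3 = (4 − 3) − 0 = 1, and there is no ∂_3, so H_2 = Z.

H_2 ≅ Z.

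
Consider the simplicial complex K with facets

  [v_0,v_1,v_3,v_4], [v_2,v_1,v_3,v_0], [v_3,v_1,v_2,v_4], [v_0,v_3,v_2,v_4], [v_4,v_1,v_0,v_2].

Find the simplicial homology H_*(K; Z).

K has 5 vertices, 10 edges, 10 triangles, 5 3-simplices.
rank ∂_0 = 0, rank ∂_1 = 4 ⇒ b_0 = 5 − 0 − 4 = 1; all invariant factors of ∂_1 are 1 so no torsion. So H_0 = Z.
rank ∂_1 = 4, rank ∂_2 = 6 ⇒ b_1 = 10 − 4 − 6 = 0; all invariant factors of ∂_2 are 1 so no torsion. So H_1 = 0.
rank ∂_2 = 6, rank ∂_3 = 4 ⇒ b_2 = 10 − 6 − 4 = 0; all invariant factors of ∂_3 are 1 so no torsion. So H_2 = 0.
rank ∂_3 = 4, rank ∂_4 = 0 ⇒ b_3 = 5 − 4 − 0 = 1. So H_3 = Z.

H_0 ≅ Z,  H_1 = 0,  H_2 = 0,  H_3 ≅ Z.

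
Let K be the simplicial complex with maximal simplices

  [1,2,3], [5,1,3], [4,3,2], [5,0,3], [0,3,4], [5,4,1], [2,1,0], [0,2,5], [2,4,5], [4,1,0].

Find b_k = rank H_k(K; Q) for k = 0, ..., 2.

Take the total order 0 < 1 < 2 < 3 < 4 < 5 on the vertex set. Then K (dimension 2) consists of the simplices:

  0-simplices (6): [0], [1], [2], [3], [4], [5]
  1-simplices (15): [0,1], [0,2], [0,3], [0,4], [0,5], [1,2], [1,3], [1,4], [1,5], [2,3], [2,4], [2,5], [3,4], [3,5], [4,5]
  2-simplices (10): [0,1,2], [0,1,4], [0,2,5], [0,3,4], [0,3,5], [1,2,3], [1,3,5], [1,4,5], [2,3,4], [2,4,5]

so the chain groups are C_0 ≅ Z^6, C_1 ≅ Z^15, C_2 ≅ Z^10.

The boundary map ∂_1: C_1 → C_0 maps an edge to its endpoints' difference, ∂[p,q] = q − p.
As a 6×15 matrix over Z this has rank 5, with invariant factors (1,1,1,1,1).

∂_2: C_2 → C_1 maps a triangle to the signed sum of its edges. For instance
  ∂[2,3,4] = [3,4] − [2,4] + [2,3],
  ∂[1,3,5] = [3,5] − [1,5] + [1,3].
As a 15×10 matrix over Z this has rank 10, with invariant factors (1,1,1,1,1,1,1,1,1,2).

Reading off H_k = ker ∂_k / im ∂_{k+1}:

  H_0: rank C_0 − rank ∂_1 = 6 − 5 = 1, and the invariant factors of ∂_1 are all 1, so H_0 ≅ Z.
  H_1: rank ker ∂_1 − rank ∂_2 = (15 − 5) − 10 = 0, and ∂_2 has invariant factor 2 > 1, so H_1 ≅ Z/2.
  H_2: rank ker ∂_2 − rank ∂_3 = (10 − 10) − 0 = 0, and there is no ∂_3, so H_2 ≅ 0.

As a check, the Euler characteristic is 6 − 15 + 10 = 1, which agrees with 1 − 0 + 0 = 1.

Hence the Betti numbers are b_0 = 1, b_1 = 0, b_2 = 0.

b_0 = 1, b_1 = 0, b_2 = 0.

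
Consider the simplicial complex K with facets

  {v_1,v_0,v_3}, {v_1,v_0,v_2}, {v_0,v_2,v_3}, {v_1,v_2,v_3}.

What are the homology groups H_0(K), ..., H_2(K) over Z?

H_0 ≅ Z,  H_1 = 0,  H_2 ≅ Z.

Take the total order v_0 < v_1 < v_2 < v_3 on the vertex set. Then K (dimension 2) consists of the simplices:

  0-simplices (4): [v_0], [v_1], [v_2], [v_3]
  1-simplices (6): [v_0,v_1], [v_0,v_2], [v_0,v_3], [v_1,v_2], [v_1,v_3], [v_2,v_3]
  2-simplices (4): [v_0,v_1,v_2], [v_0,v_1,v_3], [v_0,v_2,v_3], [v_1,v_2,v_3]

so the chain groups are C_0 ≅ Z^4, C_1 ≅ Z^6, C_2 ≅ Z^4.

Boundary ∂_1: C_1 → C_0 maps an edge to its endpoints' difference, ∂[p,q] = q − p. For instance
  ∂[v_2,v_3] = [v_3] − [v_2].
As a 4×6 matrix over Z this has rank 3, with invariant factors (1,1,1).

∂_2: C_2 → C_1 acts by ∂[p,q,r] = [q,r] − [p,r] + [p,q]. For instance
  ∂[v_1,v_2,v_3] = [v_2,v_3] − [v_1,v_3] + [v_1,v_2],
  ∂[v_0,v_1,v_3] = [v_1,v_3] − [v_0,v_3] + [v_0,v_1].
The 6×4 boundary matrix has rank 3 and Smith normal form diag(1,1,1).

Computing H_k = (kernel of ∂_k) / (image of ∂_{k+1}):

  H_0: rank C_0 − rank ∂_1 = 4 − 3 = 1, and the invariant factors of ∂_1 are all 1, so H_0 = Z.
  H_1: rank ker ∂_1 − rank ∂_2 = (6 − 3) − 3 = 0, and the invariant factors of ∂_2 are all 1, so H_1 = 0.
  H_2: rank ker ∂_2 − rank ∂_3 = (4 − 3) − 0 = 1, and there is no ∂_3, so H_2 = Z.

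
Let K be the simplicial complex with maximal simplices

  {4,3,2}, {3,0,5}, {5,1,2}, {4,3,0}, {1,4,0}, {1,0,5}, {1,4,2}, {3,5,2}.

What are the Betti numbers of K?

b_0 = 1, b_1 = 0, b_2 = 1.

Take the total order 0 < 1 < 2 < 3 < 4 < 5 on the vertex set. Then K (dimension 2) consists of the simplices:

  0-simplices (6): [0], [1], [2], [3], [4], [5]
  1-simplices (12): [0,1], [0,3], [0,4], [0,5], [1,2], [1,4], [1,5], [2,3], [2,4], [2,5], [3,4], [3,5]
  2-simplices (8): [0,1,4], [0,1,5], [0,3,4], [0,3,5], [1,2,4], [1,2,5], [2,3,4], [2,3,5]

so the chain groups are C_0 ≅ Z^6, C_1 ≅ Z^12, C_2 ≅ Z^8.

The boundary map ∂_1: C_1 → C_0 is given by ∂[p,q] = [q] − [p]. For instance
  ∂[2,4] = [4] − [2].
This gives a 6×12 integer matrix of rank 5; reducing to Smith normal form yields diagonal entries (1,1,1,1,1).

The boundary map ∂_2: C_2 → C_1 maps a triangle to the signed sum of its edges. For instance
  ∂[1,2,4] = [2,4] − [1,4] + [1,2],
  ∂[0,3,4] = [3,4] − [0,4] + [0,3].
As a 12×8 matrix over Z this has rank 7, with invariant factors (1,1,1,1,1,1,1).

Reading off H_k = ker ∂_k / im ∂_{k+1}:

  H_0: rank C_0 − rank ∂_1 = 6 − 5 = 1, and the invariant factors of ∂_1 are all 1, so H_0 = Z.
  H_1: rank ker ∂_1 − rank ∂_2 = (12 − 5) − 7 = 0, and the invariant factors of ∂_2 are all 1, so H_1 = 0.
  H_2: rank ker ∂_2 − rank ∂_3 = (8 − 7) − 0 = 1, and there is no ∂_3, so H_2 = Z.

Hence the Betti numbers are b_0 = 1, b_1 = 0, b_2 = 1.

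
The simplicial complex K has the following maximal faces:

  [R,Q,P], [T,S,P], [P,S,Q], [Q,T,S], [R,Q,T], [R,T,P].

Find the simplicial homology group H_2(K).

Order the vertices as P < Q < R < S < T. Listing each simplex with vertices in this order, K has dimension 2 with simplices:

  0-simplices (5): P, Q, R, S, T
  1-simplices (9): PQ, PR, PS, PT, QR, QS, QT, RT, ST
  2-simplices (6): PQR, PQS, PRT, PST, QRT, QST

so the chain groups are C_0 ≅ Z^5, C_1 ≅ Z^9, C_2 ≅ Z^6.

The boundary map ∂_1: C_1 → C_0 is given by ∂[p,q] = [q] − [p]. For instance
  ∂RT = T − R.
The 5×9 boundary matrix has rank 4 and Smith normal form diag(1,1,1,1).

The boundary map ∂_2: C_2 → C_1 maps a triangle to the signed sum of its edges. For instance
  ∂QST = ST − QT + QS,
  ∂PQS = QS − PS + PQ.
The 9×6 boundary matrix has rank 5 and Smith normal form diag(1,1,1,1,1).

Now H_k = ker ∂_k / im ∂_{k+1}, so:

  H_2: rank ker ∂_2 − rank ∂_3 = (6 − 5) − 0 = 1, and there is no ∂_3, so H_2 ≅ Z.

(K is a triangulation of the 2-sphere S^2.)

H_2 = Z.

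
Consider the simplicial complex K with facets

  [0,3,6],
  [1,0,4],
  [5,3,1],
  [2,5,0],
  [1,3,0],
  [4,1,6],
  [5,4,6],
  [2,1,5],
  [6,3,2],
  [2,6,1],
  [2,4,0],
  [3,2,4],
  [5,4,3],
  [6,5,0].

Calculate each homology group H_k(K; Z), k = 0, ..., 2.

K has 7 vertices, 21 edges, 14 triangles.
rank ∂_0 = 0, rank ∂_1 = 6 ⇒ b_0 = 7 − 0 − 6 = 1; all invariant factors of ∂_1 are 1 so no torsion. So H_0 = Z.
rank ∂_1 = 6, rank ∂_2 = 13 ⇒ b_1 = 21 − 6 − 13 = 2; all invariant factors of ∂_2 are 1 so no torsion. So H_1 = Z^2.
rank ∂_2 = 13, rank ∂_3 = 0 ⇒ b_2 = 14 − 13 − 0 = 1. So H_2 = Z.

H_0 ≅ Z,  H_1 ≅ Z^2,  H_2 ≅ Z.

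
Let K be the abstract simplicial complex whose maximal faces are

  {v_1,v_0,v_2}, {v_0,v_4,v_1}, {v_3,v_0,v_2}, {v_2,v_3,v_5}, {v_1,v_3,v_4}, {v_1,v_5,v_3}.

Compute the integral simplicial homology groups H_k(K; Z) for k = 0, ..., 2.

H_0 ≅ Z,  H_1 ≅ Z,  H_2 = 0.

Fix the vertex order v_0 < v_1 < v_2 < v_3 < v_4 < v_5 and write every simplex with vertices in increasing order. Then dim K = 2 and the simplices of K are:

  0-simplices (6): [v_0], [v_1], [v_2], [v_3], [v_4], [v_5]
  1-simplices (12): [v_0,v_1], [v_0,v_2], [v_0,v_3], [v_0,v_4], [v_1,v_2], [v_1,v_3], [v_1,v_4], [v_1,v_5], [v_2,v_3], [v_2,v_5], [v_3,v_4], [v_3,v_5]
  2-simplices (6): [v_0,v_1,v_2], [v_0,v_1,v_4], [v_0,v_2,v_3], [v_1,v_3,v_4], [v_1,v_3,v_5], [v_2,v_3,v_5]

so the chain groups are C_0 ≅ Z^6, C_1 ≅ Z^12, C_2 ≅ Z^6.

The boundary map ∂_1: C_1 → C_0 maps an edge to its endpoints' difference, ∂[p,q] = q − p. For instance
  ∂[v_2,v_5] = [v_5] − [v_2].
The 6×12 boundary matrix has rank 5 and Smith normal form diag(1,1,1,1,1).

∂_2: C_2 → C_1 maps a triangle to the signed sum of its edges. For instance
  ∂[v_1,v_3,v_5] = [v_3,v_5] − [v_1,v_5] + [v_1,v_3],
  ∂[v_2,v_3,v_5] = [v_3,v_5] − [v_2,v_5] + [v_2,v_3].
The 12×6 boundary matrix has rank 6 and Smith normal form diag(1,1,1,1,1,1).

Computing H_k = (kernel of ∂_k) / (image of ∂_{k+1}):

  H_0: rank C_0 − rank ∂_1 = 6 − 5 = 1, and the invariant factors of ∂_1 are all 1, so H_0 = Z.
  H_1: rank ker ∂_1 − rank ∂_2 = (12 − 5) − 6 = 1, and the invariant factors of ∂_2 are all 1, so H_1 = Z.
  H_2: rank ker ∂_2 − rank ∂_3 = (6 − 6) − 0 = 0, and there is no ∂_3, so H_2 = 0.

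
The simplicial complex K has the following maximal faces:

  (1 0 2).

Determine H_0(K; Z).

Take the total order 0 < 1 < 2 on the vertex set. Then K (dimension 2) consists of the simplices:

  0-simplices (3): [0], [1], [2]
  1-simplices (3): [0,1], [0,2], [1,2]
  2-simplices (1): [0,1,2]

so the chain groups are C_0 ≅ Z^3, C_1 ≅ Z^3, C_2 ≅ Z^1.

∂_1: C_1 → C_0 is given by ∂[p,q] = [q] − [p]. For instance
  ∂[0,1] = [1] − [0].
This gives a 3×3 integer matrix of rank 2; reducing to Smith normal form yields diagonal entries (1,1).

∂_2: C_2 → C_1 acts by ∂[p,q,r] = [q,r] − [p,r] + [p,q]. For instance
  ∂[0,1,2] = [1,2] − [0,2] + [0,1].
The resulting 3×1 matrix has rank 1, and its Smith normal form has invariant factors (1).

Now H_k = ker ∂_k / im ∂_{k+1}, so:

  H_0: rank C_0 − rank ∂_1 = 3 − 2 = 1, and the invariant factors of ∂_1 are all 1, so H_0 = Z.

(K is a triangulation of the 2-simplex.)

H_0 ≅ Z.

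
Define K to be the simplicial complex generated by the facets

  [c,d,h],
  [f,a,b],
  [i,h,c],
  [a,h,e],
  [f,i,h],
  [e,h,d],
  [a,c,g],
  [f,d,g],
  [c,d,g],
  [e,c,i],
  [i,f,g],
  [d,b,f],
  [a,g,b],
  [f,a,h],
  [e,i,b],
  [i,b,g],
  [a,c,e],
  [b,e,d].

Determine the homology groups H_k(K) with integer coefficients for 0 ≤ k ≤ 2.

H_0 = Z,  H_1 = Z ⊕ Z/2,  H_2 = 0.

Order the vertices as a < b < c < d < e < f < g < h < i. Listing each simplex with vertices in this order, K has dimension 2 with simplices:

  0-simplices (9): a, b, c, d, e, f, g, h, i
  1-simplices (27): ab, ac, ae, af, ag, ah, bd, be, bf, bg, bi, cd, ce, cg, ch, ci, de, df, dg, dh, eh, ei, fg, fh, fi, gi, hi
  2-simplices (18): abf, abg, ace, acg, aeh, afh, bde, bdf, bei, bgi, cdg, cdh, cei, chi, deh, dfg, fgi, fhi

Hence C_0 ≅ Z^9, C_1 ≅ Z^27, C_2 ≅ Z^18.

The boundary map ∂_1: C_1 → C_0 maps an edge to its endpoints' difference, ∂[p,q] = q − p.
The resulting 9×27 matrix has rank 8, and its Smith normal form has invariant factors (1,1,1,1,1,1,1,1).

∂_2: C_2 → C_1 sends each 2-simplex [p,q,r] to [q,r] − [p,r] + [p,q]. For instance
  ∂bei = ei − bi + be,
  ∂aeh = eh − ah + ae.
The 27×18 boundary matrix has rank 18 and Smith normal form diag(1,1,1,1,1,1,1,1,1,1,1,1,1,1,1,1,1,2).

From H_k ≅ ker(∂_k) / im(∂_{k+1}) we obtain:

  H_0: rank C_0 − rank ∂_1 = 9 − 8 = 1, and the invariant factors of ∂_1 are all 1, so H_0 ≅ Z.
  H_1: rank ker ∂_1 − rank ∂_2 = (27 − 8) − 18 = 1, and ∂_2 has invariant factor 2 > 1, so H_1 ≅ Z ⊕ Z/2.
  H_2: rank ker ∂_2 − rank ∂_3 = (18 − 18) − 0 = 0, and there is no ∂_3, so H_2 ≅ 0.

(K is a triangulation of the Klein bottle.)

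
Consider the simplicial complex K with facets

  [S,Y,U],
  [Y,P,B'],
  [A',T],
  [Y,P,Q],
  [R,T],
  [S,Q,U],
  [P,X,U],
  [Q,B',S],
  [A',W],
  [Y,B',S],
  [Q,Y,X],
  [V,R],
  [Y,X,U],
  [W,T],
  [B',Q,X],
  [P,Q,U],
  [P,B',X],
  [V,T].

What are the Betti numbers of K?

b_0 = 2, b_1 = 2, b_2 = 0.

Fix the vertex order P < Q < R < S < T < U < V < W < X < Y < A' < B' and write every simplex with vertices in increasing order. Then dim K = 2 and the simplices of K are:

  0-simplices (12): [P], [Q], [R], [S], [T], [U], [V], [W], [X], [Y], [A'], [B']
  1-simplices (24): (24 of them)
  2-simplices (12): [P,Q,U], [P,Q,Y], [P,U,X], [P,X,B'], [P,Y,B'], [Q,S,U], [Q,S,B'], [Q,X,Y], [Q,X,B'], [S,U,Y], [S,Y,B'], [U,X,Y]

Hence C_0 ≅ Z^12, C_1 ≅ Z^24, C_2 ≅ Z^12.

Boundary ∂_1: C_1 → C_0 maps an edge to its endpoints' difference, ∂[p,q] = q − p. For instance
  ∂[P,B'] = [B'] − [P].
The 12×24 boundary matrix has rank 10 and Smith normal form diag(1,1,1,1,1,1,1,1,1,1).

Boundary ∂_2: C_2 → C_1 maps a triangle to the signed sum of its edges. For instance
  ∂[Q,X,Y] = [X,Y] − [Q,Y] + [Q,X],
  ∂[Q,X,B'] = [X,B'] − [Q,B'] + [Q,X].
This gives a 24×12 integer matrix of rank 12; reducing to Smith normal form yields diagonal entries (1,1,1,1,1,1,1,1,1,1,1,2).

Reading off H_k = ker ∂_k / im ∂_{k+1}:

  H_0: rank C_0 − rank ∂_1 = 12 − 10 = 2, and the invariant factors of ∂_1 are all 1, so H_0 ≅ Z^2.
  H_1: rank ker ∂_1 − rank ∂_2 = (24 − 10) − 12 = 2, and ∂_2 has invariant factor 2 > 1, so H_1 ≅ Z^2 ⊕ Z_2.
  H_2: rank ker ∂_2 − rank ∂_3 = (12 − 12) − 0 = 0, and there is no ∂_3, so H_2 ≅ 0.

As a check, the Euler characteristic is 12 − 24 + 12 = 0, which agrees with 2 − 2 + 0 = 0.

Hence the Betti numbers are b_0 = 2, b_1 = 2, b_2 = 0.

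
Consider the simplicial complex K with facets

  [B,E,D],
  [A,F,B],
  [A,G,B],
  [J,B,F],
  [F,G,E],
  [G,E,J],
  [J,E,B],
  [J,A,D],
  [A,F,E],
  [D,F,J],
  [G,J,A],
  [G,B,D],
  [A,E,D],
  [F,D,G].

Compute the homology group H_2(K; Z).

H_2 = Z.

Take the total order A < B < D < E < F < G < J on the vertex set. Then K (dimension 2) consists of the simplices:

  0-simplices (7): A, B, D, E, F, G, J
  1-simplices (21): AB, AD, AE, AF, AG, AJ, BD, BE, BF, BG, BJ, DE, DF, DG, DJ, EF, EG, EJ, FG, FJ, GJ
  2-simplices (14): ABF, ABG, ADE, ADJ, AEF, AGJ, BDE, BDG, BEJ, BFJ, DFG, DFJ, EFG, EGJ

giving chain groups C_0 ≅ Z^7, C_1 ≅ Z^21, C_2 ≅ Z^14.

Boundary ∂_1: C_1 → C_0 maps an edge to its endpoints' difference, ∂[p,q] = q − p. For instance
  ∂EF = F − E.
The 7×21 boundary matrix has rank 6 and Smith normal form diag(1,1,1,1,1,1).

Boundary ∂_2: C_2 → C_1 acts by ∂[p,q,r] = [q,r] − [p,r] + [p,q]. For instance
  ∂BEJ = EJ − BJ + BE,
  ∂BDG = DG − BG + BD.
This gives a 21×14 integer matrix of rank 13; reducing to Smith normal form yields diagonal entries (1,1,1,1,1,1,1,1,1,1,1,1,1).

Reading off H_k = ker ∂_k / im ∂_{k+1}:

  H_2: rank ker ∂_2 − rank ∂_3 = (14 − 13) − 0 = 1, and there is no ∂_3, so H_2 = Z.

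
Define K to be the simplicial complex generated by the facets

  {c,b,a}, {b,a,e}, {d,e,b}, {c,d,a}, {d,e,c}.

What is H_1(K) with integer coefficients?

K has 5 vertices, 10 edges, 5 triangles.
rank ∂_1 = 4, rank ∂_2 = 5 ⇒ b_1 = 10 − 4 − 5 = 1; all invariant factors of ∂_2 are 1 so no torsion. So H_1 = Z.

H_1 = Z.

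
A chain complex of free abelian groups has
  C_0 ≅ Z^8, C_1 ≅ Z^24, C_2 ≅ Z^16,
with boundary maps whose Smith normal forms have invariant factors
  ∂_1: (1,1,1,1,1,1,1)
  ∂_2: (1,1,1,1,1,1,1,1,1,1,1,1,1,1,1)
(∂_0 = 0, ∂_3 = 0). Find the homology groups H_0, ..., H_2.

H_0 = Z,  H_1 = Z^2,  H_2 = Z.

H_0: b_0 = 8 − 0 − 7 = 1; torsion from ∂_1 factors > 1: none. So H_0 = Z.
H_1: b_1 = 24 − 7 − 15 = 2; torsion from ∂_2 factors > 1: none. So H_1 = Z^2.
H_2: b_2 = 16 − 15 − 0 = 1; torsion from ∂_3 factors > 1: none. So H_2 = Z.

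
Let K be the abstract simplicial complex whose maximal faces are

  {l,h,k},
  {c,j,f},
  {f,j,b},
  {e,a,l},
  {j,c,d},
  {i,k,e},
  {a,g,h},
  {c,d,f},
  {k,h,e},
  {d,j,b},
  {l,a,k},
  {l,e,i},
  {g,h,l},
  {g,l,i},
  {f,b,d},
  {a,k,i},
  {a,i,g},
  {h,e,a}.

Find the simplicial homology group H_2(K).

Order the vertices as a < b < c < d < e < f < g < h < i < j < k < l. Listing each simplex with vertices in this order, K has dimension 2 with simplices:

  0-simplices (12): a, b, c, d, e, f, g, h, i, j, k, l
  1-simplices (27): ae, ag, ah, ai, ak, al, bd, bf, bj, cd, cf, cj, df, dj, eh, ei, ek, el, fj, gh, gi, gl, hk, hl, ik, il, kl
  2-simplices (18): aeh, ael, agh, agi, aik, akl, bdf, bdj, bfj, cdf, cdj, cfj, ehk, eik, eil, ghl, gil, hkl

so the chain groups are C_0 ≅ Z^12, C_1 ≅ Z^27, C_2 ≅ Z^18.

Boundary ∂_1: C_1 → C_0 maps an edge to its endpoints' difference, ∂[p,q] = q − p. For instance
  ∂gi = i − g.
As a 12×27 matrix over Z this has rank 10, with invariant factors (1,1,1,1,1,1,1,1,1,1).

The boundary map ∂_2: C_2 → C_1 acts by ∂[p,q,r] = [q,r] − [p,r] + [p,q]. For instance
  ∂ael = el − al + ae,
  ∂cdj = dj − cj + cd.
This gives a 27×18 integer matrix of rank 17; reducing to Smith normal form yields diagonal entries (1,1,1,1,1,1,1,1,1,1,1,1,1,1,1,1,2).

From H_k ≅ ker(∂_k) / im(∂_{k+1}) we obtain:

  H_2: rank ker ∂_2 − rank ∂_3 = (18 − 17) − 0 = 1, and there is no ∂_3, so H_2 = Z.

(K is a triangulation of the disjoint union of the 2-sphere S^2 and the real projective plane RP^2.)

H_2 ≅ Z.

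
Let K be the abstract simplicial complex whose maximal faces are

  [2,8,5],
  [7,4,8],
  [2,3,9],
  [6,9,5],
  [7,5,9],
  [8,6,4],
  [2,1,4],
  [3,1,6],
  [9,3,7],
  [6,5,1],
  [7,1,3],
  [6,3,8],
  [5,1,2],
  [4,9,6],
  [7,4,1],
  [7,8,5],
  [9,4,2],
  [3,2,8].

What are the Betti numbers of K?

b_0 = 1, b_1 = 2, b_2 = 1.

Fix the vertex order 1 < 2 < 3 < 4 < 5 < 6 < 7 < 8 < 9 and write every simplex with vertices in increasing order. Then dim K = 2 and the simplices of K are:

  0-simplices (9): [1], [2], [3], [4], [5], [6], [7], [8], [9]
  1-simplices (27): (27 of them)
  2-simplices (18): [1,2,4], [1,2,5], [1,3,6], [1,3,7], [1,4,7], [1,5,6], [2,3,8], [2,3,9], [2,4,9], [2,5,8], [3,6,8], [3,7,9], [4,6,8], [4,6,9], [4,7,8], [5,6,9], [5,7,8], [5,7,9]

so the chain groups are C_0 ≅ Z^9, C_1 ≅ Z^27, C_2 ≅ Z^18.

Boundary ∂_1: C_1 → C_0 is given by ∂[p,q] = [q] − [p]. For instance
  ∂[5,6] = [6] − [5].
As a 9×27 matrix over Z this has rank 8, with invariant factors (1,1,1,1,1,1,1,1).

∂_2: C_2 → C_1 maps a triangle to the signed sum of its edges. For instance
  ∂[1,2,5] = [2,5] − [1,5] + [1,2],
  ∂[1,3,6] = [3,6] − [1,6] + [1,3].
The 27×18 boundary matrix has rank 17 and Smith normal form diag(1,1,1,1,1,1,1,1,1,1,1,1,1,1,1,1,1).

Reading off H_k = ker ∂_k / im ∂_{k+1}:

  H_0: rank C_0 − rank ∂_1 = 9 − 8 = 1, and the invariant factors of ∂_1 are all 1, so H_0 ≅ Z.
  H_1: rank ker ∂_1 − rank ∂_2 = (27 − 8) − 17 = 2, and the invariant factors of ∂_2 are all 1, so H_1 ≅ Z^2.
  H_2: rank ker ∂_2 − rank ∂_3 = (18 − 17) − 0 = 1, and there is no ∂_3, so H_2 ≅ Z.

Hence the Betti numbers are b_0 = 1, b_1 = 2, b_2 = 1.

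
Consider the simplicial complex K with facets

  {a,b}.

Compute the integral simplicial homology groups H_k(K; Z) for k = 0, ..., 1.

We work with the vertex ordering a < b. The simplices of K, each written with vertices in increasing order, are:

  0-simplices (2): a, b
  1-simplices (1): ab

so the chain groups are C_0 ≅ Z^2, C_1 ≅ Z^1.

The boundary map ∂_1: C_1 → C_0 maps an edge to its endpoints' difference, ∂[p,q] = q − p.
This gives a 2×1 integer matrix of rank 1; reducing to Smith normal form yields diagonal entries (1).

Computing H_k = (kernel of ∂_k) / (image of ∂_{k+1}):

  H_0: rank C_0 − rank ∂_1 = 2 − 1 = 1, and the invariant factors of ∂_1 are all 1, so H_0 = Z.
  H_1: rank ker ∂_1 − rank ∂_2 = (1 − 1) − 0 = 0, and there is no ∂_2, so H_1 = 0.

(K is a triangulation of the 1-simplex.)

H_0 = Z,  H_1 = 0.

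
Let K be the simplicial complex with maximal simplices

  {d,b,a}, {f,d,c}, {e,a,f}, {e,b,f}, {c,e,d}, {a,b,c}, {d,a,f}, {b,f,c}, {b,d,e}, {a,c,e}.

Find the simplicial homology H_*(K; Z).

H_0 ≅ Z,  H_1 ≅ Z/2,  H_2 = 0.

Take the total order a < b < c < d < e < f on the vertex set. Then K (dimension 2) consists of the simplices:

  0-simplices (6): a, b, c, d, e, f
  1-simplices (15): ab, ac, ad, ae, af, bc, bd, be, bf, cd, ce, cf, de, df, ef
  2-simplices (10): abc, abd, ace, adf, aef, bcf, bde, bef, cde, cdf

Hence C_0 ≅ Z^6, C_1 ≅ Z^15, C_2 ≅ Z^10.

Boundary ∂_1: C_1 → C_0 is given by ∂[p,q] = [q] − [p]. For instance
  ∂cf = f − c.
This gives a 6×15 integer matrix of rank 5; reducing to Smith normal form yields diagonal entries (1,1,1,1,1).

Boundary ∂_2: C_2 → C_1 acts by ∂[p,q,r] = [q,r] − [p,r] + [p,q]. For instance
  ∂bde = de − be + bd,
  ∂bef = ef − bf + be.
This gives a 15×10 integer matrix of rank 10; reducing to Smith normal form yields diagonal entries (1,1,1,1,1,1,1,1,1,2).

Now H_k = ker ∂_k / im ∂_{k+1}, so:

  H_0: rank C_0 − rank ∂_1 = 6 − 5 = 1, and the invariant factors of ∂_1 are all 1, so H_0 = Z.
  H_1: rank ker ∂_1 − rank ∂_2 = (15 − 5) − 10 = 0, and ∂_2 has invariant factor 2 > 1, so H_1 = Z/2.
  H_2: rank ker ∂_2 − rank ∂_3 = (10 − 10) − 0 = 0, and there is no ∂_3, so H_2 = 0.

As a check, the Euler characteristic is 6 − 15 + 10 = 1, which agrees with 1 − 0 + 0 = 1.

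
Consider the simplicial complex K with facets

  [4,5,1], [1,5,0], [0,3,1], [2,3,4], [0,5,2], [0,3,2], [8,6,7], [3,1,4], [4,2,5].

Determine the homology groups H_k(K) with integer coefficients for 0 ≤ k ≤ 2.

Take the total order 0 < 1 < 2 < 3 < 4 < 5 < 6 < 7 < 8 on the vertex set. Then K (dimension 2) consists of the simplices:

  0-simplices (9): [0], [1], [2], [3], [4], [5], [6], [7], [8]
  1-simplices (15): [0,1], [0,2], [0,3], [0,5], [1,3], [1,4], [1,5], [2,3], [2,4], [2,5], [3,4], [4,5], [6,7], [6,8], [7,8]
  2-simplices (9): [0,1,3], [0,1,5], [0,2,3], [0,2,5], [1,3,4], [1,4,5], [2,3,4], [2,4,5], [6,7,8]

giving chain groups C_0 ≅ Z^9, C_1 ≅ Z^15, C_2 ≅ Z^9.

The boundary map ∂_1: C_1 → C_0 is given by ∂[p,q] = [q] − [p].
This gives a 9×15 integer matrix of rank 7; reducing to Smith normal form yields diagonal entries (1,1,1,1,1,1,1).

Boundary ∂_2: C_2 → C_1 sends each 2-simplex [p,q,r] to [q,r] − [p,r] + [p,q]. For instance
  ∂[2,4,5] = [4,5] − [2,5] + [2,4],
  ∂[6,7,8] = [7,8] − [6,8] + [6,7].
The resulting 15×9 matrix has rank 8, and its Smith normal form has invariant factors (1,1,1,1,1,1,1,1).

Reading off H_k = ker ∂_k / im ∂_{k+1}:

  H_0: rank C_0 − rank ∂_1 = 9 − 7 = 2, and the invariant factors of ∂_1 are all 1, so H_0 = Z^2.
  H_1: rank ker ∂_1 − rank ∂_2 = (15 − 7) − 8 = 0, and the invariant factors of ∂_2 are all 1, so H_1 = 0.
  H_2: rank ker ∂_2 − rank ∂_3 = (9 − 8) − 0 = 1, and there is no ∂_3, so H_2 = Z.

H_0 ≅ Z^2,  H_1 = 0,  H_2 ≅ Z.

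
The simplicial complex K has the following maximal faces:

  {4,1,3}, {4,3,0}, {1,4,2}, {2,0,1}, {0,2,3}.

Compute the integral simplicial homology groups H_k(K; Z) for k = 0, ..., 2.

H_0 = Z,  H_1 = Z,  H_2 = 0.

Order the vertices as 0 < 1 < 2 < 3 < 4. Listing each simplex with vertices in this order, K has dimension 2 with simplices:

  0-simplices (5): [0], [1], [2], [3], [4]
  1-simplices (10): [0,1], [0,2], [0,3], [0,4], [1,2], [1,3], [1,4], [2,3], [2,4], [3,4]
  2-simplices (5): [0,1,2], [0,2,3], [0,3,4], [1,2,4], [1,3,4]

Hence C_0 ≅ Z^5, C_1 ≅ Z^10, C_2 ≅ Z^5.

Boundary ∂_1: C_1 → C_0 sends each edge [p,q] (with p < q) to q − p.
This gives a 5×10 integer matrix of rank 4; reducing to Smith normal form yields diagonal entries (1,1,1,1).

∂_2: C_2 → C_1 maps a triangle to the signed sum of its edges. For instance
  ∂[0,3,4] = [3,4] − [0,4] + [0,3],
  ∂[0,1,2] = [1,2] − [0,2] + [0,1].
As a 10×5 matrix over Z this has rank 5, with invariant factors (1,1,1,1,1).

Computing H_k = (kernel of ∂_k) / (image of ∂_{k+1}):

  H_0: rank C_0 − rank ∂_1 = 5 − 4 = 1, and the invariant factors of ∂_1 are all 1, so H_0 ≅ Z.
  H_1: rank ker ∂_1 − rank ∂_2 = (10 − 4) − 5 = 1, and the invariant factors of ∂_2 are all 1, so H_1 ≅ Z.
  H_2: rank ker ∂_2 − rank ∂_3 = (5 − 5) − 0 = 0, and there is no ∂_3, so H_2 ≅ 0.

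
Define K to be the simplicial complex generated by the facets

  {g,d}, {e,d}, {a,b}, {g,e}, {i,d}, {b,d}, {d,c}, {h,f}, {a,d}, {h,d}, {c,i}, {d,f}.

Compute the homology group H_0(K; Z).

Take the total order a < b < c < d < e < f < g < h < i on the vertex set. Then K (dimension 1) consists of the simplices:

  0-simplices (9): a, b, c, d, e, f, g, h, i
  1-simplices (12): ab, ad, bd, cd, ci, de, df, dg, dh, di, eg, fh

Hence C_0 ≅ Z^9, C_1 ≅ Z^12.

Boundary ∂_1: C_1 → C_0 sends each edge [p,q] (with p < q) to q − p. For instance
  ∂ab = b − a.
As a 9×12 matrix over Z this has rank 8, with invariant factors (1,1,1,1,1,1,1,1).

Computing H_k = (kernel of ∂_k) / (image of ∂_{k+1}):

  H_0: rank C_0 − rank ∂_1 = 9 − 8 = 1, and the invariant factors of ∂_1 are all 1, so H_0 ≅ Z.

H_0 ≅ Z.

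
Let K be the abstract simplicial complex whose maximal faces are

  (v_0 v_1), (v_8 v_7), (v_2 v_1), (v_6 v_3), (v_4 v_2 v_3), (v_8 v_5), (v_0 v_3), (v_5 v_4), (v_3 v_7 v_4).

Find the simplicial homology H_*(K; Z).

H_0 ≅ Z,  H_1 ≅ Z^2,  H_2 = 0.

K has 9 vertices, 12 edges, 2 triangles.
rank ∂_0 = 0, rank ∂_1 = 8 ⇒ b_0 = 9 − 0 − 8 = 1; all invariant factors of ∂_1 are 1 so no torsion. So H_0 ≅ Z.
rank ∂_1 = 8, rank ∂_2 = 2 ⇒ b_1 = 12 − 8 − 2 = 2; all invariant factors of ∂_2 are 1 so no torsion. So H_1 ≅ Z^2.
rank ∂_2 = 2, rank ∂_3 = 0 ⇒ b_2 = 2 − 2 − 0 = 0. So H_2 ≅ 0.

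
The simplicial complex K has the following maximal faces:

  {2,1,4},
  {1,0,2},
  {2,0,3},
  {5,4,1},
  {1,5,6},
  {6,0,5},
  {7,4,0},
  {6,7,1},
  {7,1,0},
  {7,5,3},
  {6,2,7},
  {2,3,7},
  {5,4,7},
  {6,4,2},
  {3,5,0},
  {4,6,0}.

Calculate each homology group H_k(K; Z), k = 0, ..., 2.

H_0 = Z,  H_1 = Z^2,  H_2 = Z.

We work with the vertex ordering 0 < 1 < 2 < 3 < 4 < 5 < 6 < 7. The simplices of K, each written with vertices in increasing order, are:

  0-simplices (8): [0], [1], [2], [3], [4], [5], [6], [7]
  1-simplices (24): (24 of them)
  2-simplices (16): [0,1,2], [0,1,7], [0,2,3], [0,3,5], [0,4,6], [0,4,7], [0,5,6], [1,2,4], [1,4,5], [1,5,6], [1,6,7], [2,3,7], [2,4,6], [2,6,7], [3,5,7], [4,5,7]

so the chain groups are C_0 ≅ Z^8, C_1 ≅ Z^24, C_2 ≅ Z^16.

The boundary map ∂_1: C_1 → C_0 is given by ∂[p,q] = [q] − [p].
This gives a 8×24 integer matrix of rank 7; reducing to Smith normal form yields diagonal entries (1,1,1,1,1,1,1).

The boundary map ∂_2: C_2 → C_1 acts by ∂[p,q,r] = [q,r] − [p,r] + [p,q]. For instance
  ∂[3,5,7] = [5,7] − [3,7] + [3,5],
  ∂[0,4,7] = [4,7] − [0,7] + [0,4].
As a 24×16 matrix over Z this has rank 15, with invariant factors (1,1,1,1,1,1,1,1,1,1,1,1,1,1,1).

Now H_k = ker ∂_k / im ∂_{k+1}, so:

  H_0: rank C_0 − rank ∂_1 = 8 − 7 = 1, and the invariant factors of ∂_1 are all 1, so H_0 = Z.
  H_1: rank ker ∂_1 − rank ∂_2 = (24 − 7) − 15 = 2, and the invariant factors of ∂_2 are all 1, so H_1 = Z^2.
  H_2: rank ker ∂_2 − rank ∂_3 = (16 − 15) − 0 = 1, and there is no ∂_3, so H_2 = Z.

(K is a triangulation of the torus T^2.)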